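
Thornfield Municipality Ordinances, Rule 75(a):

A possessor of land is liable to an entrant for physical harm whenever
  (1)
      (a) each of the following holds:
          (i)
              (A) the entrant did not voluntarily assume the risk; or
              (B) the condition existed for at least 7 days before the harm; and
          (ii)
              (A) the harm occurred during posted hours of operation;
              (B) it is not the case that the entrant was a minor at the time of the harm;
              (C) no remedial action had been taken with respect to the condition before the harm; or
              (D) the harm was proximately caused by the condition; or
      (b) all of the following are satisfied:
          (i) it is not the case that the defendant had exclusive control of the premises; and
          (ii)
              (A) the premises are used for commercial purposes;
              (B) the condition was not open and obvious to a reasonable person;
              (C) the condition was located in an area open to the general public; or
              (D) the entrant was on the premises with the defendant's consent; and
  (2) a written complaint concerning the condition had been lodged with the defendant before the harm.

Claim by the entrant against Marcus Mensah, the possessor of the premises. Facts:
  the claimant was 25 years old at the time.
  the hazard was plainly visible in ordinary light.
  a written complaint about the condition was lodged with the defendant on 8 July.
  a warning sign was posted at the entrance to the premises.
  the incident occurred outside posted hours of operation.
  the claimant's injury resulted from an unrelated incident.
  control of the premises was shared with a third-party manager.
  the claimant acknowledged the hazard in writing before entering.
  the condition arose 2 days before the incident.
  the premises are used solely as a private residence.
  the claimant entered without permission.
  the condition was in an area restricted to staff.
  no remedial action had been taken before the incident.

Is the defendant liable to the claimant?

(A) no assumed risk — not met.
(B) condition ≥7 days old — not satisfied.
So (i) is not satisfied (F OR F).
(A) during posted hours — fails.
(B) not (entrant a minor) — met.
(C) no remedial action — holds.
(D) proximate cause — not satisfied.
(ii): F OR T OR T OR F → true.
(a): F AND T → false.
(i) not (exclusive control) — met.
(A) commercial use — not met.
(B) not open/obvious — fails.
(C) public area — not met.
(D) consent to enter — not met.
(ii) = F OR F OR F OR F = false.
So (b) is not satisfied (T AND F).
(1): F OR F → false.
(2) complaint lodged — satisfied.
Overall: F AND T → false.

No — not liable.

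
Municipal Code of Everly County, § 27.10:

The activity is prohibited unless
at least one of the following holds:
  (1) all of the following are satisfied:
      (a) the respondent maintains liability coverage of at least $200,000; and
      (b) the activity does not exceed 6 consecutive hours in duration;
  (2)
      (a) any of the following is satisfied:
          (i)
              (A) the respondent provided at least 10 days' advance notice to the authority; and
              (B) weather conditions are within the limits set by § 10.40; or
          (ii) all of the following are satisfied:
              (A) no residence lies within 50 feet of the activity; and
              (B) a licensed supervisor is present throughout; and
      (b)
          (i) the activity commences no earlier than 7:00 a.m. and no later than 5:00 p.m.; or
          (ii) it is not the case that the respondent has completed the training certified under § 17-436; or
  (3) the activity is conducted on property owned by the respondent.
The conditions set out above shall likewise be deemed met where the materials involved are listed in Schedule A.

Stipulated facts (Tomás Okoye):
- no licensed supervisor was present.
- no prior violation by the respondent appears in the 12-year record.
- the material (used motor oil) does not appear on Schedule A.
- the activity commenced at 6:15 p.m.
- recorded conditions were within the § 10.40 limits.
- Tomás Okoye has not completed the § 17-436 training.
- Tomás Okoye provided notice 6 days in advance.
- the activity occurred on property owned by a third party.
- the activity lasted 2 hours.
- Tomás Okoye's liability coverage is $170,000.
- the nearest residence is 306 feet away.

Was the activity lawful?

No — unlawful.

(a) coverage ≥ $200,000 — fails.
(b) ≤ 6 hrs duration — met.
(1) = F AND T = false.
(A) ≥10 days' notice — fails.
(B) weather ok — holds.
(i): F AND T → false.
(A) no residence in 50 ft — holds.
(B) supervisor present — not satisfied.
So (ii) is not satisfied (T AND F).
So (a) is not satisfied (F OR F).
(i) start within hours — not satisfied.
(ii) not (training certified) — satisfied.
So (b) is satisfied (F OR T).
So (2) is not satisfied (F AND T).
(3) own property — fails.
Overall = F OR F OR F = false.
Exception (Schedule A material) — not satisfied.
Result: main false OR exception false → false.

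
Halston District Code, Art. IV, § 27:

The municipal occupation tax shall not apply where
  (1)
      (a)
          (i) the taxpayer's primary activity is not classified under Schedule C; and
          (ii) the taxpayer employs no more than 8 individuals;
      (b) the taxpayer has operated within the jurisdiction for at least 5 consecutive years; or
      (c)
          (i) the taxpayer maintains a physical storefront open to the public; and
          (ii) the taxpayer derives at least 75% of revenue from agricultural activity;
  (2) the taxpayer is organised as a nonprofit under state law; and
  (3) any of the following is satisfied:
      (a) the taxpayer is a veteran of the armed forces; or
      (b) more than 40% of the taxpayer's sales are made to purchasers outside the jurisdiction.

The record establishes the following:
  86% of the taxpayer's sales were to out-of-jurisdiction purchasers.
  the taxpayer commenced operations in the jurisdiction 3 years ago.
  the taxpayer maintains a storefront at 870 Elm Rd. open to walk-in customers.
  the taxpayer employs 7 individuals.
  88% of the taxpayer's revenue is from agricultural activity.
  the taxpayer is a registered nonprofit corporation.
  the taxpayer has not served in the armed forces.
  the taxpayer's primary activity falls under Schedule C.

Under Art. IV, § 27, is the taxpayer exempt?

(i) not (Schedule C activity) — fails.
(ii) ≤ 8 employees — holds.
(a) = F AND T = false.
(b) ≥ 5 yrs in jurisdiction — not satisfied.
(i) has storefront — holds.
(ii) ≥75% agricultural — met.
(c): T AND T → true.
(1): F OR F OR T → true.
(2) nonprofit — holds.
(a) veteran — not satisfied.
(b) >40% out-of-jur. sales — satisfied.
(3): F OR T → true.
So Overall is satisfied (T AND T AND T).

Yes — exempt.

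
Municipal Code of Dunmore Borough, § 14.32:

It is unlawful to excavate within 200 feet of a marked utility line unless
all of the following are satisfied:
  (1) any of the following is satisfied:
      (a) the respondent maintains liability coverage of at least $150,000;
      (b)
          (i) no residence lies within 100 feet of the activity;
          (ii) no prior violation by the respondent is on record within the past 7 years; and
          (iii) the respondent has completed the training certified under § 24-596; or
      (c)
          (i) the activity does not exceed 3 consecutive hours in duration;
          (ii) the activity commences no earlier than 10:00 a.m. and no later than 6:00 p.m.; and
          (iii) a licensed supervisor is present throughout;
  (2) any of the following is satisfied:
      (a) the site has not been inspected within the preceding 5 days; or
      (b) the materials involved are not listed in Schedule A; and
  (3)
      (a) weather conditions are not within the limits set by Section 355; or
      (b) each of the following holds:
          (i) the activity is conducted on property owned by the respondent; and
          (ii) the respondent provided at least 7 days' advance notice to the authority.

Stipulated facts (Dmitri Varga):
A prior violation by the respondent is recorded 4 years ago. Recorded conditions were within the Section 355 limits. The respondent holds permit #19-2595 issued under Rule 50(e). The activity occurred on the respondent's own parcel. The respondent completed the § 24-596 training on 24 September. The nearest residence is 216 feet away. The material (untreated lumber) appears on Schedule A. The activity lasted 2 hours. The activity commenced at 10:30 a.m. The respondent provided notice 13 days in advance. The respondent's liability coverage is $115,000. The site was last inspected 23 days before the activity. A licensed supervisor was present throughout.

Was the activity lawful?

Yes — lawful.

(a) coverage ≥ $150,000 — fails.
(i) no residence in 100 ft — met.
(ii) no prior violation — fails.
(iii) training certified — satisfied.
So (b) is not satisfied (T AND F AND T).
(i) ≤ 3 hrs duration — met.
(ii) start within hours — holds.
(iii) supervisor present — met.
(c): T AND T AND T → true.
(1) = F OR F OR T = true.
(a) not (site inspected) — holds.
(b) not (Schedule A material) — not satisfied.
(2): T OR F → true.
(a) not (weather ok) — fails.
(i) own property — met.
(ii) ≥7 days' notice — met.
So (b) is satisfied (T AND T).
(3) = F OR T = true.
Overall: T AND T AND T → true.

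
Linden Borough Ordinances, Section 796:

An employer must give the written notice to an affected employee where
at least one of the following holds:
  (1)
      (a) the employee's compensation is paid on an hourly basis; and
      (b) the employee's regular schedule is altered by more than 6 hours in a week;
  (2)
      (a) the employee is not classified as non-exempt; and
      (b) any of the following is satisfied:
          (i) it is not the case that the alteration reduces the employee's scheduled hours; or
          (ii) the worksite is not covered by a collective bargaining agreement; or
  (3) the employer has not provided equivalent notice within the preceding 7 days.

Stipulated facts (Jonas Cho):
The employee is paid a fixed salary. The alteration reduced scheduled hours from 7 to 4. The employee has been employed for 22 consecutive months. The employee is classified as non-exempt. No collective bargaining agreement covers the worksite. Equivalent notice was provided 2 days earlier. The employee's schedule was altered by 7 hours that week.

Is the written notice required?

No — not required.

(a) hourly-paid — not met.
(b) schedule shift > 6h — met.
(1) = F AND T = false.
(a) not (non-exempt) — fails.
(i) not (hours reduced) — fails.
(ii) no CBA — met.
(b) = F OR T = true.
(2): F AND T → false.
(3) no recent notice — not met.
So Overall is not satisfied (F OR F OR F).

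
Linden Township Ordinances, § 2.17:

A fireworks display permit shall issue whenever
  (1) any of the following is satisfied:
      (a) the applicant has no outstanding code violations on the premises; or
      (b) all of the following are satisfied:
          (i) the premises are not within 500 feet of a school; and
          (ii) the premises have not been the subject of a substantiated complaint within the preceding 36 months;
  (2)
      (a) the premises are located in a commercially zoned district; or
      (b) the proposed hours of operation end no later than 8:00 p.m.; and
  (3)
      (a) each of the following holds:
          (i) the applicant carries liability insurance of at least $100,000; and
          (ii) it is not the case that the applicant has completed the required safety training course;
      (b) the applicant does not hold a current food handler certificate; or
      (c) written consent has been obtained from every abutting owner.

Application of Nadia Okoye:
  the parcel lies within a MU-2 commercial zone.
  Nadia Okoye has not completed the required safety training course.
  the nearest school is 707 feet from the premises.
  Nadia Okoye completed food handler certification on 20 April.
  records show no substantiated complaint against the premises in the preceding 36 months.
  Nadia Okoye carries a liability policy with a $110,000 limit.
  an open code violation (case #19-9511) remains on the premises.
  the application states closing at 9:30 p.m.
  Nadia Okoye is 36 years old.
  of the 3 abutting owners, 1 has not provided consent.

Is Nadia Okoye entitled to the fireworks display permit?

Yes — granted.

(a) no code violations — not met.
(i) ≥500 ft from school — holds.
(ii) no complaint in 36 mo. — satisfied.
(b): T AND T → true.
(1): F OR T → true.
(a) commercially zoned — met.
(b) closes by 8 p.m. — not met.
(2): T OR F → true.
(i) insurance ≥ $100,000 — satisfied.
(ii) not (safety training) — satisfied.
(a): T AND T → true.
(b) not (food handler cert.) — not met.
(c) all abutters consent — not satisfied.
(3): T OR F OR F → true.
Overall: T AND T AND T → true.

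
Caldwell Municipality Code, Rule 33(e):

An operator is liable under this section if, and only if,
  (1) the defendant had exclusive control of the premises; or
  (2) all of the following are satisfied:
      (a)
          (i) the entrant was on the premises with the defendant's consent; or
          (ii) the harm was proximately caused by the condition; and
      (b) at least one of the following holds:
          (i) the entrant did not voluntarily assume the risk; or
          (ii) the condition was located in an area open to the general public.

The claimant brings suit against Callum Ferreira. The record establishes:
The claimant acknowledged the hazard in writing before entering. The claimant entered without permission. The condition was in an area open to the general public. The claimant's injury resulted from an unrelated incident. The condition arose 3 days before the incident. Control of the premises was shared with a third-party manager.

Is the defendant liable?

No — not liable.

(1) exclusive control — not satisfied.
(i) consent to enter — fails.
(ii) proximate cause — not met.
(a): F OR F → false.
(i) no assumed risk — not satisfied.
(ii) public area — met.
So (b) is satisfied (F OR T).
(2) = F AND T = false.
So Overall is not satisfied (F OR F).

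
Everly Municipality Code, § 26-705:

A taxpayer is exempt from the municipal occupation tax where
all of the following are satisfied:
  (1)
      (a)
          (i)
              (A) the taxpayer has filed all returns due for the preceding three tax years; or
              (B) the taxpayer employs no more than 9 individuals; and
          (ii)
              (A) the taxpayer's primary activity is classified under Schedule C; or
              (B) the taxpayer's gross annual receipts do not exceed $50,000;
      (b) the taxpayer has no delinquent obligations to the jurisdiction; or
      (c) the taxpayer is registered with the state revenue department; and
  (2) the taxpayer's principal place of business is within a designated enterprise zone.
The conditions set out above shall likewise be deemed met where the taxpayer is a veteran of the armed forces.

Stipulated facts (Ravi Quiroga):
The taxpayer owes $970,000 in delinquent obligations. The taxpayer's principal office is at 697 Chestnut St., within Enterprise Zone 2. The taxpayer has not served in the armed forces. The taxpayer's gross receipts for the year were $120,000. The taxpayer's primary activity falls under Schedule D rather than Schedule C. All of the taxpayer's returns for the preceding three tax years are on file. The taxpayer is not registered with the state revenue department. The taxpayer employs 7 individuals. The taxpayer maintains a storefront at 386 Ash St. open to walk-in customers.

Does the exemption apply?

No — not exempt.

(A) returns current — holds.
(B) ≤ 9 employees — satisfied.
So (i) is satisfied (T OR T).
(A) Schedule C activity — not satisfied.
(B) receipts ≤ $50,000 — not satisfied.
(ii): F OR F → false.
(a) = T AND F = false.
(b) no delinquency — not satisfied.
(c) state-registered — not satisfied.
So (1) is not satisfied (F OR F OR F).
(2) in enterprise zone — satisfied.
Overall: F AND T → false.
Exception (veteran) — not satisfied.
Result: main false OR exception false → false.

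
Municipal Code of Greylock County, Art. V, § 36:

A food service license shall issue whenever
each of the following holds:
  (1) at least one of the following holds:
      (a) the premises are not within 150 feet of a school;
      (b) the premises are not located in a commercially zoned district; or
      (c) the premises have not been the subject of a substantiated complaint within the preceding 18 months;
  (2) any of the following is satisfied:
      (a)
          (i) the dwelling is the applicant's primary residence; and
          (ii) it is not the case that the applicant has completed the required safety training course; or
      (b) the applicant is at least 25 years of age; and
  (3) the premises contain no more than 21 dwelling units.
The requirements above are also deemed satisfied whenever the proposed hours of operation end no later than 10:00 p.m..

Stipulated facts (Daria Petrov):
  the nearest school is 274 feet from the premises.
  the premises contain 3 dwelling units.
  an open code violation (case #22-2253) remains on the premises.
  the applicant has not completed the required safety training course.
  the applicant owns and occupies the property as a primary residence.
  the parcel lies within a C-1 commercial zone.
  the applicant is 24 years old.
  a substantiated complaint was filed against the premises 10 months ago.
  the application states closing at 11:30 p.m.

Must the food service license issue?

Yes — granted.

(a) ≥150 ft from school — holds.
(b) not (commercially zoned) — not satisfied.
(c) no complaint in 18 mo. — not satisfied.
So (1) is satisfied (T OR F OR F).
(i) primary residence — met.
(ii) not (safety training) — met.
(a) = T AND T = true.
(b) age ≥ 25 — not satisfied.
(2): T OR F → true.
(3) ≤ 21 units — met.
So Overall is satisfied (T AND T AND T).
Exception (closes by 10 p.m.) — not satisfied.
Result: main true OR exception false → true.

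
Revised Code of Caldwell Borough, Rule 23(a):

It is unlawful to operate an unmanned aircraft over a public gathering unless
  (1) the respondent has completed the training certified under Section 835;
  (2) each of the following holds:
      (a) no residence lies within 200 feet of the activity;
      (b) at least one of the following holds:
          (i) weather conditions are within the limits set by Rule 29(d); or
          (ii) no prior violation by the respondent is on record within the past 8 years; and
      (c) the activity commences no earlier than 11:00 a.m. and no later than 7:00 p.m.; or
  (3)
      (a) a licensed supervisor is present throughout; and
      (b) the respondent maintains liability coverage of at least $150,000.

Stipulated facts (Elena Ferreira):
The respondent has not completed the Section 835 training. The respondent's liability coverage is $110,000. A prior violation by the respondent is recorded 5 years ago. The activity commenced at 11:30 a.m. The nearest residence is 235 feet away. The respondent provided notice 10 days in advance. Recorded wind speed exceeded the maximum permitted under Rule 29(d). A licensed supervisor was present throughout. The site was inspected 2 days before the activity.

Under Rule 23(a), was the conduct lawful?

No — unlawful.

(1) training certified — fails.
(a) no residence in 200 ft — holds.
(i) weather ok — fails.
(ii) no prior violation — fails.
(b): F OR F → false.
(c) start within hours — holds.
(2): T AND F AND T → false.
(a) supervisor present — holds.
(b) coverage ≥ $150,000 — fails.
(3): T AND F → false.
Overall: F OR F OR F → false.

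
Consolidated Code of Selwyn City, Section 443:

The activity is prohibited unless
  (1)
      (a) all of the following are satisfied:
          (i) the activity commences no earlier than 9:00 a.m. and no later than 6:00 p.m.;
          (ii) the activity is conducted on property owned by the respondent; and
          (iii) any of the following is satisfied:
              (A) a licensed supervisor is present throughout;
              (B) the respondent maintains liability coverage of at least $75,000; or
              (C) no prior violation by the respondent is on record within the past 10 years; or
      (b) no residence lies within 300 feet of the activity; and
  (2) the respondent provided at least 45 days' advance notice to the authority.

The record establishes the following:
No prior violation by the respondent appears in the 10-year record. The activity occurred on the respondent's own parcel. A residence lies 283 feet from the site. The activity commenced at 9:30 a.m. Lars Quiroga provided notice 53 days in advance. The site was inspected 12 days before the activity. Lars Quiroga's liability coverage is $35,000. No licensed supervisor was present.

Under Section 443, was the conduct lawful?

(i) start within hours — met.
(ii) own property — met.
(A) supervisor present — not met.
(B) coverage ≥ $75,000 — not satisfied.
(C) no prior violation — holds.
So (iii) is satisfied (F OR F OR T).
(a) = T AND T AND T = true.
(b) no residence in 300 ft — not met.
(1) = T OR F = true.
(2) ≥45 days' notice — holds.
So Overall is satisfied (T AND T).

Yes — lawful.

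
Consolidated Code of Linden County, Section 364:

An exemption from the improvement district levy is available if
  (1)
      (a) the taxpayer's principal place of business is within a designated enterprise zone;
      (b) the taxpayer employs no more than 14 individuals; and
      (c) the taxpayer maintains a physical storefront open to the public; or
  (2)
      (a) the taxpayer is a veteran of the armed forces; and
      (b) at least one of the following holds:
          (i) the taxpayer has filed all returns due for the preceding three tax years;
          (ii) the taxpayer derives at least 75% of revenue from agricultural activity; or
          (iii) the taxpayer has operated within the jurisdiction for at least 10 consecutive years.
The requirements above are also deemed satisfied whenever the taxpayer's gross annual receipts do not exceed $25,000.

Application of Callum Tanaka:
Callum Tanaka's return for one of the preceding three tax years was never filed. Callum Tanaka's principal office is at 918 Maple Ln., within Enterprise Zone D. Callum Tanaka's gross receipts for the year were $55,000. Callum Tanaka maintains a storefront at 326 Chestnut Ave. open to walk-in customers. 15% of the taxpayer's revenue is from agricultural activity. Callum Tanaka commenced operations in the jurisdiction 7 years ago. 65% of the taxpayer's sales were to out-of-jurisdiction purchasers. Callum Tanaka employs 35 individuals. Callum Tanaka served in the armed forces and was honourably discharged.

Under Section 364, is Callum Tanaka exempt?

(a) in enterprise zone — holds.
(b) ≤ 14 employees — not met.
(c) has storefront — satisfied.
(1): T AND F AND T → false.
(a) veteran — satisfied.
(i) returns current — not satisfied.
(ii) ≥75% agricultural — not met.
(iii) ≥ 10 yrs in jurisdiction — not met.
(b) = F OR F OR F = false.
(2): T AND F → false.
Overall: F OR F → false.
Exception (receipts ≤ $25,000) — not satisfied.
Result: main false OR exception false → false.

No — not exempt.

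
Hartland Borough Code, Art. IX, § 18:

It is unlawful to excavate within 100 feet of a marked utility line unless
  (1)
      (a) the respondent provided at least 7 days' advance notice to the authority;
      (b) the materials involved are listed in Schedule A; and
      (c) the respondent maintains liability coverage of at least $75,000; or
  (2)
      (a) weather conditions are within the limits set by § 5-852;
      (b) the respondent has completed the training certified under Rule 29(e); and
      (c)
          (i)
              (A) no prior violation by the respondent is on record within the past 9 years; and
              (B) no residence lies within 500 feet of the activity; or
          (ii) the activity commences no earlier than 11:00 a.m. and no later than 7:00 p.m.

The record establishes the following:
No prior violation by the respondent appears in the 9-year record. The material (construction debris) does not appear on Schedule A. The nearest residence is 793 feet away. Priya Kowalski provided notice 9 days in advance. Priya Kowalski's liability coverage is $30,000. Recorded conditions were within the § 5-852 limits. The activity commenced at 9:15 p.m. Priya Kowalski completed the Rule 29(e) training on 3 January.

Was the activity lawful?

Yes — lawful.

(a) ≥7 days' notice — holds.
(b) Schedule A material — fails.
(c) coverage ≥ $75,000 — not met.
(1) = T AND F AND F = false.
(a) weather ok — satisfied.
(b) training certified — satisfied.
(A) no prior violation — holds.
(B) no residence in 500 ft — satisfied.
(i): T AND T → true.
(ii) start within hours — not met.
(c) = T OR F = true.
So (2) is satisfied (T AND T AND T).
So Overall is satisfied (F OR T).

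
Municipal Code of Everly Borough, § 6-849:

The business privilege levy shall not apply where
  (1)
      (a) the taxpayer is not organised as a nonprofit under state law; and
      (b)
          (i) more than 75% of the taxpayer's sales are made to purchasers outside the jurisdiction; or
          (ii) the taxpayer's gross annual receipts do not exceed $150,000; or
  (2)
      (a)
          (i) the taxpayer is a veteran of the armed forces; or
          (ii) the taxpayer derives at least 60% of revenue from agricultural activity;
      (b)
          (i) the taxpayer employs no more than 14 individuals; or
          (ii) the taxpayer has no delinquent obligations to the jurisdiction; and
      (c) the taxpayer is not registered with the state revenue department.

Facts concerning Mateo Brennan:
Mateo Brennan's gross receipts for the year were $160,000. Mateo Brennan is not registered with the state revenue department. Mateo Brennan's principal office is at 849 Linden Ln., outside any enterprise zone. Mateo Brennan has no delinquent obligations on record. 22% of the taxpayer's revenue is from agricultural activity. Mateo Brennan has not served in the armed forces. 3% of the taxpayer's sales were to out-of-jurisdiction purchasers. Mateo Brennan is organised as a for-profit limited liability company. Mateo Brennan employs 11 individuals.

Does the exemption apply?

(a) not (nonprofit) — satisfied.
(i) >75% out-of-jur. sales — not satisfied.
(ii) receipts ≤ $150,000 — not met.
(b): F OR F → false.
(1): T AND F → false.
(i) veteran — not met.
(ii) ≥60% agricultural — not satisfied.
(a): F OR F → false.
(i) ≤ 14 employees — met.
(ii) no delinquency — satisfied.
(b): T OR T → true.
(c) not (state-registered) — met.
(2): F AND T AND T → false.
So Overall is not satisfied (F OR F).

No — not exempt.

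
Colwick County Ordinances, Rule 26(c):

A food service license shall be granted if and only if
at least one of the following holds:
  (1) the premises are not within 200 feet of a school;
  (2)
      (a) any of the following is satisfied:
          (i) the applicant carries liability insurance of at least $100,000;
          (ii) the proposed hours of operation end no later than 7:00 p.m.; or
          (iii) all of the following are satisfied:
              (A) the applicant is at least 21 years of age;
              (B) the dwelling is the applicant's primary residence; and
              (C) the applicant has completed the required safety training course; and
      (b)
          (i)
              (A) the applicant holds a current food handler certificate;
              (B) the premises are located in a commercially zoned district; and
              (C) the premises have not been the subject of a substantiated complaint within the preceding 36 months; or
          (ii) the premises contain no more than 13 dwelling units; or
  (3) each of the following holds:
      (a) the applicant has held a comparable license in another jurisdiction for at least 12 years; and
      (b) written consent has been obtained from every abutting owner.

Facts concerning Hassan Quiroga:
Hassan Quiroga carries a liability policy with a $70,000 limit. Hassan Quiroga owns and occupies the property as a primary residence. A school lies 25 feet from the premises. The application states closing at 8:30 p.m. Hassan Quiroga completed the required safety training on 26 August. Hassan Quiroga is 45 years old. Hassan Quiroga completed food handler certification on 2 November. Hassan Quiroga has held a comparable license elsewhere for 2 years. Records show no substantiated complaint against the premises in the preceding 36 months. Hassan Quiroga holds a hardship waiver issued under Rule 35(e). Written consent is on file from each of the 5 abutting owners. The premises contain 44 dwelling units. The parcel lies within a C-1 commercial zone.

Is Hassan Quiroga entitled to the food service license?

(1) ≥200 ft from school — not met.
(i) insurance ≥ $100,000 — not met.
(ii) closes by 7 p.m. — not satisfied.
(A) age ≥ 21 — met.
(B) primary residence — met.
(C) safety training — holds.
(iii): T AND T AND T → true.
So (a) is satisfied (F OR F OR T).
(A) food handler cert. — holds.
(B) commercially zoned — satisfied.
(C) no complaint in 36 mo. — holds.
So (i) is satisfied (T AND T AND T).
(ii) ≤ 13 units — not satisfied.
(b): T OR F → true.
(2): T AND T → true.
(a) prior license ≥ 12 yr — not satisfied.
(b) all abutters consent — satisfied.
(3): F AND T → false.
Overall = F OR T OR F = true.

Yes — granted.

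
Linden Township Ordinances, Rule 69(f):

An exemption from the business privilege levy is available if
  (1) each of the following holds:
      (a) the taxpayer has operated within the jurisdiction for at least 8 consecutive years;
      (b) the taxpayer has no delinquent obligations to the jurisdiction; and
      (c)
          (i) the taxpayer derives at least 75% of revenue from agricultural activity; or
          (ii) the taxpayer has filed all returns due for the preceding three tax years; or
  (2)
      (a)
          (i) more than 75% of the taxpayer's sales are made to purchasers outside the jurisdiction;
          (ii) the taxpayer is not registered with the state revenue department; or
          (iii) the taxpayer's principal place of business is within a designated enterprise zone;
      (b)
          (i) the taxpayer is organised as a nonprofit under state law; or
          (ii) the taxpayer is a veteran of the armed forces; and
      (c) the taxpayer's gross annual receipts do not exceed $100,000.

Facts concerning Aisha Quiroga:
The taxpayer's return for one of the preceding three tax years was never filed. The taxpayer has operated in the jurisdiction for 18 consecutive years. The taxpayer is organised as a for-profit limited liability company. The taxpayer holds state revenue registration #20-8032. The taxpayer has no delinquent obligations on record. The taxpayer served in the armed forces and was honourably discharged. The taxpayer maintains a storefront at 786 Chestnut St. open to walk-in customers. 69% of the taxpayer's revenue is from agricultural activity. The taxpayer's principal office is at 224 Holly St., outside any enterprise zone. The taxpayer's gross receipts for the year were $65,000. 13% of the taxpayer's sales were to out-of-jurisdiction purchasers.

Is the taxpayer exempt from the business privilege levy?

(a) ≥ 8 yrs in jurisdiction — met.
(b) no delinquency — holds.
(i) ≥75% agricultural — not satisfied.
(ii) returns current — not satisfied.
(c) = F OR F = false.
(1) = T AND T AND F = false.
(i) >75% out-of-jur. sales — fails.
(ii) not (state-registered) — not satisfied.
(iii) in enterprise zone — fails.
So (a) is not satisfied (F OR F OR F).
(i) nonprofit — fails.
(ii) veteran — holds.
So (b) is satisfied (F OR T).
(c) receipts ≤ $100,000 — holds.
(2) = F AND T AND T = false.
Overall = F OR F = false.

No — not exempt.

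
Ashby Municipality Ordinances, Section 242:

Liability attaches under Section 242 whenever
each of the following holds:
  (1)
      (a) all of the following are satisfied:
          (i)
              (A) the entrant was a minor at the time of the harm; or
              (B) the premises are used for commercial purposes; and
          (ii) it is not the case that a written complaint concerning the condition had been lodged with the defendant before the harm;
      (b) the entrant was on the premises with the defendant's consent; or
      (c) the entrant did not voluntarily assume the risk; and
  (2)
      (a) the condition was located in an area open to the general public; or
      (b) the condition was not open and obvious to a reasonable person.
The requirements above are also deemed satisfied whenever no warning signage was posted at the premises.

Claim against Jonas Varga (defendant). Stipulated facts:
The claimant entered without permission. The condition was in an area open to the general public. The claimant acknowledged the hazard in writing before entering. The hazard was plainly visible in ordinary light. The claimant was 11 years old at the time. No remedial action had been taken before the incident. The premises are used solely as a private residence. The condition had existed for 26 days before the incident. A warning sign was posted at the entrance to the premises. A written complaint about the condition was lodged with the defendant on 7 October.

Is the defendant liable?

(A) entrant a minor — satisfied.
(B) commercial use — not met.
(i) = T OR F = true.
(ii) not (complaint lodged) — not satisfied.
(a) = T AND F = false.
(b) consent to enter — not satisfied.
(c) no assumed risk — fails.
So (1) is not satisfied (F OR F OR F).
(a) public area — satisfied.
(b) not open/obvious — not met.
(2) = T OR F = true.
Overall: F AND T → false.
Exception (no signage posted) — not satisfied.
Result: main false OR exception false → false.

No — not liable.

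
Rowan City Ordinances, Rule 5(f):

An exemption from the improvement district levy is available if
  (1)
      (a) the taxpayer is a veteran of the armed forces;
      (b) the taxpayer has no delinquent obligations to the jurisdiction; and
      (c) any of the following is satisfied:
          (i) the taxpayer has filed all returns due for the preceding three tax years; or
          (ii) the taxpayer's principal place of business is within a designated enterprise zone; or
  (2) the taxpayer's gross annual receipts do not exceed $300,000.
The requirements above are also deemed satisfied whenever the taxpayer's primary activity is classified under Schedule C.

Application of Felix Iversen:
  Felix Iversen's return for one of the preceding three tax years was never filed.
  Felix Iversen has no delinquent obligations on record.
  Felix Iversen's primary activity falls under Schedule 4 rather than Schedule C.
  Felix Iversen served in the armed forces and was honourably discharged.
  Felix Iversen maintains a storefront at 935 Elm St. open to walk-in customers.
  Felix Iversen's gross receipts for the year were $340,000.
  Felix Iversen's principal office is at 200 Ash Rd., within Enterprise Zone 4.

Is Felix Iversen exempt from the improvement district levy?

Yes — exempt.

(a) veteran — holds.
(b) no delinquency — holds.
(i) returns current — fails.
(ii) in enterprise zone — holds.
So (c) is satisfied (F OR T).
(1): T AND T AND T → true.
(2) receipts ≤ $300,000 — not met.
So Overall is satisfied (T OR F).
Exception (Schedule C activity) — not satisfied.
Result: main true OR exception false → true.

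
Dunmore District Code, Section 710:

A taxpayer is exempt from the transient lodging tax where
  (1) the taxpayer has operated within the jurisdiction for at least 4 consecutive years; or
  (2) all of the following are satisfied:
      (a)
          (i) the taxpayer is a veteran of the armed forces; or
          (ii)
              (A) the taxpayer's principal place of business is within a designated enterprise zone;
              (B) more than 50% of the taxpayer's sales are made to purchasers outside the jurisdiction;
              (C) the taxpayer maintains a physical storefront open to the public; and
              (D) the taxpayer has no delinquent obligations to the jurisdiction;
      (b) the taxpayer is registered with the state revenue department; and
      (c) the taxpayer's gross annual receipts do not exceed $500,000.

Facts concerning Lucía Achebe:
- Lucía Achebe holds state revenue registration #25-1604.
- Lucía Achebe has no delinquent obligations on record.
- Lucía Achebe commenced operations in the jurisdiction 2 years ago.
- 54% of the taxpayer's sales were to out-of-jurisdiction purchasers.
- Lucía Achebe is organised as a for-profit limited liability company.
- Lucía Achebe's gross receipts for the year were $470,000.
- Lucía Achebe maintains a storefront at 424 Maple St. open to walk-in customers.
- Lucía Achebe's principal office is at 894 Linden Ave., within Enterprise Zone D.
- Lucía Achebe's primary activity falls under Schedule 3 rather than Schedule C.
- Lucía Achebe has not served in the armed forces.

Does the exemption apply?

(1) ≥ 4 yrs in jurisdiction — not met.
(i) veteran — fails.
(A) in enterprise zone — satisfied.
(B) >50% out-of-jur. sales — satisfied.
(C) has storefront — met.
(D) no delinquency — satisfied.
(ii): T AND T AND T AND T → true.
(a) = F OR T = true.
(b) state-registered — met.
(c) receipts ≤ $500,000 — satisfied.
So (2) is satisfied (T AND T AND T).
So Overall is satisfied (F OR T).

Yes — exempt.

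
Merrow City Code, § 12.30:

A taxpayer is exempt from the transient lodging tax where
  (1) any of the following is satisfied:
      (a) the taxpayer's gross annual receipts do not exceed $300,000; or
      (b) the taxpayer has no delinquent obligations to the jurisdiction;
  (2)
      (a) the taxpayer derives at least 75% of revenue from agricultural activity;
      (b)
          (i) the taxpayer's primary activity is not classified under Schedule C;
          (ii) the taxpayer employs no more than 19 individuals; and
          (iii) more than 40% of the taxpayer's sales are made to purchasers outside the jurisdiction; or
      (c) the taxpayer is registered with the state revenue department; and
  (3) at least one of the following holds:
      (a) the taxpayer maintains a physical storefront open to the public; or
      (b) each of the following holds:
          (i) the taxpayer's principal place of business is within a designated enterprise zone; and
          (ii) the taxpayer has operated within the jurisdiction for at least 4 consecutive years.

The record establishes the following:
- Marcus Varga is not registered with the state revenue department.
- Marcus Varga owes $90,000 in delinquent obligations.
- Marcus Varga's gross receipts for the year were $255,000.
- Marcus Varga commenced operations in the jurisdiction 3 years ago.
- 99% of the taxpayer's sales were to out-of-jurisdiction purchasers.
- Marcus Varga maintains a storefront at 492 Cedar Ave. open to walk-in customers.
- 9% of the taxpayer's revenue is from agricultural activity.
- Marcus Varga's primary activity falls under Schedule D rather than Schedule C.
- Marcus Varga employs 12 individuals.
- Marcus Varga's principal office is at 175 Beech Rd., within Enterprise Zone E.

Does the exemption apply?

(a) receipts ≤ $300,000 — satisfied.
(b) no delinquency — not satisfied.
So (1) is satisfied (T OR F).
(a) ≥75% agricultural — not met.
(i) not (Schedule C activity) — satisfied.
(ii) ≤ 19 employees — met.
(iii) >40% out-of-jur. sales — met.
(b) = T AND T AND T = true.
(c) state-registered — fails.
So (2) is satisfied (F OR T OR F).
(a) has storefront — met.
(i) in enterprise zone — holds.
(ii) ≥ 4 yrs in jurisdiction — not met.
(b): T AND F → false.
So (3) is satisfied (T OR F).
Overall: T AND T AND T → true.

Yes — exempt.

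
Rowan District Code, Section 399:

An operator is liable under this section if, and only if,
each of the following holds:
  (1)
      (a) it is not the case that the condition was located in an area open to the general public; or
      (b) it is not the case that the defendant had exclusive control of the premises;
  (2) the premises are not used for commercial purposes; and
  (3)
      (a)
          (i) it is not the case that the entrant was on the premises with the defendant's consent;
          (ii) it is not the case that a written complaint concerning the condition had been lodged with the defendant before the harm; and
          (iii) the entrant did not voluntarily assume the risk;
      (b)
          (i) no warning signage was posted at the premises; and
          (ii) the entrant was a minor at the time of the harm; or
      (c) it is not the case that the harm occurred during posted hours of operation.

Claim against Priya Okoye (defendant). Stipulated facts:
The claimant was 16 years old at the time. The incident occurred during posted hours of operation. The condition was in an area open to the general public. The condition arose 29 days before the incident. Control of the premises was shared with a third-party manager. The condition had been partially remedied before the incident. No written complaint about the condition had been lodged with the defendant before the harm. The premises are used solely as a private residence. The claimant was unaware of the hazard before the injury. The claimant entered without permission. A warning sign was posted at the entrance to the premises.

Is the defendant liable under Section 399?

Yes — liable.

(a) not (public area) — not met.
(b) not (exclusive control) — met.
So (1) is satisfied (F OR T).
(2) not (commercial use) — satisfied.
(i) not (consent to enter) — satisfied.
(ii) not (complaint lodged) — holds.
(iii) no assumed risk — holds.
(a) = T AND T AND T = true.
(i) no signage posted — not met.
(ii) entrant a minor — holds.
(b) = F AND T = false.
(c) not (during posted hours) — not satisfied.
(3): T OR F OR F → true.
Overall: T AND T AND T → true.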